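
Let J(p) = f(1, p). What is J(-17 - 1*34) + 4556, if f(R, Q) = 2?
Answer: 4558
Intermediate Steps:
J(p) = 2
J(-17 - 1*34) + 4556 = 2 + 4556 = 4558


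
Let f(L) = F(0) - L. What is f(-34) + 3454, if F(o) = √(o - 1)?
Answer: 3488 + I ≈ 3488.0 + 1.0*I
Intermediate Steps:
F(o) = √(-1 + o)
f(L) = I - L (f(L) = √(-1 + 0) - L = √(-1) - L = I - L)
f(-34) + 3454 = (I - 1*(-34)) + 3454 = (I + 34) + 3454 = (34 + I) + 3454 = 3488 + I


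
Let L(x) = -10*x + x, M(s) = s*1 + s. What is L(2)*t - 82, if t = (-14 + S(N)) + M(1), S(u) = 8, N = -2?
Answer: -10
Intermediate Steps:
M(s) = 2*s (M(s) = s + s = 2*s)
L(x) = -9*x
t = -4 (t = (-14 + 8) + 2*1 = -6 + 2 = -4)
L(2)*t - 82 = -9*2*(-4) - 82 = -18*(-4) - 82 = 72 - 82 = -10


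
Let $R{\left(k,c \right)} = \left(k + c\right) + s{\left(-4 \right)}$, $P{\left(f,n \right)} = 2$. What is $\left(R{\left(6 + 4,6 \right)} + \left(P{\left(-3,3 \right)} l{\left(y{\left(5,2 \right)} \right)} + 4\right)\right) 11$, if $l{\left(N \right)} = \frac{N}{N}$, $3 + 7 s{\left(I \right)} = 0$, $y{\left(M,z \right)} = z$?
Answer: $\frac{1661}{7} \approx 237.29$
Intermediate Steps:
$s{\left(I \right)} = - \frac{3}{7}$ ($s{\left(I \right)} = - \frac{3}{7} + \frac{1}{7} \cdot 0 = - \frac{3}{7} + 0 = - \frac{3}{7}$)
$l{\left(N \right)} = 1$
$R{\left(k,c \right)} = - \frac{3}{7} + c + k$ ($R{\left(k,c \right)} = \left(k + c\right) - \frac{3}{7} = \left(c + k\right) - \frac{3}{7} = - \frac{3}{7} + c + k$)
$\left(R{\left(6 + 4,6 \right)} + \left(P{\left(-3,3 \right)} l{\left(y{\left(5,2 \right)} \right)} + 4\right)\right) 11 = \left(\left(- \frac{3}{7} + 6 + \left(6 + 4\right)\right) + \left(2 \cdot 1 + 4\right)\right) 11 = \left(\left(- \frac{3}{7} + 6 + 10\right) + \left(2 + 4\right)\right) 11 = \left(\frac{109}{7} + 6\right) 11 = \frac{151}{7} \cdot 11 = \frac{1661}{7}$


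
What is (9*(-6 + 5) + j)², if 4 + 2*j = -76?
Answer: 2401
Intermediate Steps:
j = -40 (j = -2 + (½)*(-76) = -2 - 38 = -40)
(9*(-6 + 5) + j)² = (9*(-6 + 5) - 40)² = (9*(-1) - 40)² = (-9 - 40)² = (-49)² = 2401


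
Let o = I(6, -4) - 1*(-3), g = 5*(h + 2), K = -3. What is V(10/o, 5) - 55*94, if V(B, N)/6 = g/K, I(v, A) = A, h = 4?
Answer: -5230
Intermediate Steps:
g = 30 (g = 5*(4 + 2) = 5*6 = 30)
o = -1 (o = -4 - 1*(-3) = -4 + 3 = -1)
V(B, N) = -60 (V(B, N) = 6*(30/(-3)) = 6*(30*(-⅓)) = 6*(-10) = -60)
V(10/o, 5) - 55*94 = -60 - 55*94 = -60 - 5170 = -5230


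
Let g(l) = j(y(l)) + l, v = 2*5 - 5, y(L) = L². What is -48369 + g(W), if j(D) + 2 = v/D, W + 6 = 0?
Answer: -1741567/36 ≈ -48377.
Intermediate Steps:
v = 5 (v = 10 - 5 = 5)
W = -6 (W = -6 + 0 = -6)
j(D) = -2 + 5/D
g(l) = -2 + l + 5/l² (g(l) = (-2 + 5/(l²)) + l = (-2 + 5/l²) + l = -2 + l + 5/l²)
-48369 + g(W) = -48369 + (-2 - 6 + 5/(-6)²) = -48369 + (-2 - 6 + 5*(1/36)) = -48369 + (-2 - 6 + 5/36) = -48369 - 283/36 = -1741567/36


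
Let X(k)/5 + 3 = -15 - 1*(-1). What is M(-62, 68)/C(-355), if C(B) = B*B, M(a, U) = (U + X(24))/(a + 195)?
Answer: -17/16761325 ≈ -1.0142e-6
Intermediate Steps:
X(k) = -85 (X(k) = -15 + 5*(-15 - 1*(-1)) = -15 + 5*(-15 + 1) = -15 + 5*(-14) = -15 - 70 = -85)
M(a, U) = (-85 + U)/(195 + a) (M(a, U) = (U - 85)/(a + 195) = (-85 + U)/(195 + a))
C(B) = B**2
M(-62, 68)/C(-355) = ((-85 + 68)/(195 - 62))/((-355)**2) = (-17/133)/126025 = ((1/133)*(-17))*(1/126025) = -17/133*1/126025 = -17/16761325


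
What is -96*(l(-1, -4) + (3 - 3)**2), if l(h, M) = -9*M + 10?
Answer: -4416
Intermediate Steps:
l(h, M) = 10 - 9*M
-96*(l(-1, -4) + (3 - 3)**2) = -96*((10 - 9*(-4)) + (3 - 3)**2) = -96*((10 + 36) + 0**2) = -96*(46 + 0) = -96*46 = -4416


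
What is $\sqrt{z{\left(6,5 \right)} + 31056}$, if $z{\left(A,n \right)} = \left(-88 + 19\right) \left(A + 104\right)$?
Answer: $\sqrt{23466} \approx 153.19$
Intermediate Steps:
$z{\left(A,n \right)} = -7176 - 69 A$ ($z{\left(A,n \right)} = - 69 \left(104 + A\right) = -7176 - 69 A$)
$\sqrt{z{\left(6,5 \right)} + 31056} = \sqrt{\left(-7176 - 414\right) + 31056} = \sqrt{-7590 + 31056} = \sqrt{23466}$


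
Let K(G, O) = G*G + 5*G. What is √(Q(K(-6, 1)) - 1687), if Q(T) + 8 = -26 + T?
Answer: 7*I*√35 ≈ 41.413*I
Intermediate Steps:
K(G, O) = G² + 5*G
Q(T) = -34 + T (Q(T) = -8 + (-26 + T) = -34 + T)
√(Q(K(-6, 1)) - 1687) = √((-34 - 6*(5 - 6)) - 1687) = √((-34 - 6*(-1)) - 1687) = √((-34 + 6) - 1687) = √(-28 - 1687) = √(-1715) = 7*I*√35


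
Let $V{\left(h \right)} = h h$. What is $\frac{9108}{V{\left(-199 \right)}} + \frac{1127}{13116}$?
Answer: $\frac{164090855}{519406716} \approx 0.31592$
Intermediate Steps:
$V{\left(h \right)} = h^{2}$
$\frac{9108}{V{\left(-199 \right)}} + \frac{1127}{13116} = \frac{9108}{\left(-199\right)^{2}} + \frac{1127}{13116} = \frac{9108}{39601} + 1127 \cdot \frac{1}{13116} = 9108 \cdot \frac{1}{39601} + \frac{1127}{13116} = \frac{9108}{39601} + \frac{1127}{13116} = \frac{164090855}{519406716}$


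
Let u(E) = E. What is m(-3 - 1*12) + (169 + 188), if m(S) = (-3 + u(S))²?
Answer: 681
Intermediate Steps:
m(S) = (-3 + S)²
m(-3 - 1*12) + (169 + 188) = (-3 + (-3 - 1*12))² + (169 + 188) = (-3 + (-3 - 12))² + 357 = (-3 - 15)² + 357 = (-18)² + 357 = 324 + 357 = 681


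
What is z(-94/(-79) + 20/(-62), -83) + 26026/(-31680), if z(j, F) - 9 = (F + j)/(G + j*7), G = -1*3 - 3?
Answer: -47932787/41760 ≈ -1147.8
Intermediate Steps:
G = -6 (G = -3 - 3 = -6)
z(j, F) = 9 + (F + j)/(-6 + 7*j) (z(j, F) = 9 + (F + j)/(-6 + j*7) = 9 + (F + j)/(-6 + 7*j))
z(-94/(-79) + 20/(-62), -83) + 26026/(-31680) = (-54 - 83 + 64*(-94/(-79) + 20/(-62)))/(-6 + 7*(-94/(-79) + 20/(-62))) + 26026/(-31680) = (-54 - 83 + 64*(-94*(-1/79) + 20*(-1/62)))/(-6 + 7*(-94*(-1/79) + 20*(-1/62))) + 26026*(-1/31680) = (-54 - 83 + 64*(94/79 - 10/31))/(-6 + 7*(94/79 - 10/31)) - 1183/1440 = (-54 - 83 + 64*(2124/2449))/(-6 + 7*(2124/2449)) - 1183/1440 = (-54 - 83 + 135936/2449)/(-6 + 14868/2449) - 1183/1440 = -199577/2449/(174/2449) - 1183/1440 = (2449/174)*(-199577/2449) - 1183/1440 = -199577/174 - 1183/1440 = -47932787/41760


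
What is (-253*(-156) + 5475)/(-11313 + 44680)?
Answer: 44943/33367 ≈ 1.3469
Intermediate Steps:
(-253*(-156) + 5475)/(-11313 + 44680) = (39468 + 5475)/33367 = 44943*(1/33367) = 44943/33367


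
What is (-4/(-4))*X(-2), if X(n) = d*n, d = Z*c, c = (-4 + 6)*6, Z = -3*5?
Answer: 360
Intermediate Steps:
Z = -15
c = 12 (c = 2*6 = 12)
d = -180 (d = -15*12 = -180)
X(n) = -180*n
(-4/(-4))*X(-2) = (-4/(-4))*(-180*(-2)) = -1/4*(-4)*360 = 1*360 = 360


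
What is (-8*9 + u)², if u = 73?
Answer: 1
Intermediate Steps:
(-8*9 + u)² = (-8*9 + 73)² = (-72 + 73)² = 1² = 1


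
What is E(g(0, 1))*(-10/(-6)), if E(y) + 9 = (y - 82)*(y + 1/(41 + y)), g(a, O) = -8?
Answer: 12985/11 ≈ 1180.5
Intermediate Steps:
E(y) = -9 + (-82 + y)*(y + 1/(41 + y)) (E(y) = -9 + (y - 82)*(y + 1/(41 + y)) = -9 + (-82 + y)*(y + 1/(41 + y)))
E(g(0, 1))*(-10/(-6)) = ((-451 + (-8)³ - 3370*(-8) - 41*(-8)²)/(41 - 8))*(-10/(-6)) = ((-451 - 512 + 26960 - 41*64)/33)*(-10*(-⅙)) = ((-451 - 512 + 26960 - 2624)/33)*(5/3) = ((1/33)*23373)*(5/3) = (7791/11)*(5/3) = 12985/11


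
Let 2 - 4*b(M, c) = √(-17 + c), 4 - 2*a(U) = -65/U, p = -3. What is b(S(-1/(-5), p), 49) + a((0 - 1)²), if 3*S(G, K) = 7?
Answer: 35 - √2 ≈ 33.586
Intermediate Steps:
S(G, K) = 7/3 (S(G, K) = (⅓)*7 = 7/3)
a(U) = 2 + 65/(2*U) (a(U) = 2 - (-65)/(2*U) = 2 + 65/(2*U))
b(M, c) = ½ - √(-17 + c)/4
b(S(-1/(-5), p), 49) + a((0 - 1)²) = (½ - √(-17 + 49)/4) + (2 + 65/(2*((0 - 1)²))) = (½ - √2) + (2 + 65/(2*((-1)²))) = (½ - √2) + (2 + (65/2)/1) = (½ - √2) + (2 + (65/2)*1) = (½ - √2) + (2 + 65/2) = (½ - √2) + 69/2 = 35 - √2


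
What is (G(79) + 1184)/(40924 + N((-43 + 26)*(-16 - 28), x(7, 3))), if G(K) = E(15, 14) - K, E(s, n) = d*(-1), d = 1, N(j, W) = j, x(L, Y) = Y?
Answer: 138/5209 ≈ 0.026493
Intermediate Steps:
E(s, n) = -1 (E(s, n) = 1*(-1) = -1)
G(K) = -1 - K
(G(79) + 1184)/(40924 + N((-43 + 26)*(-16 - 28), x(7, 3))) = ((-1 - 1*79) + 1184)/(40924 + (-43 + 26)*(-16 - 28)) = ((-1 - 79) + 1184)/(40924 - 17*(-44)) = (-80 + 1184)/(40924 + 748) = 1104/41672 = 1104*(1/41672) = 138/5209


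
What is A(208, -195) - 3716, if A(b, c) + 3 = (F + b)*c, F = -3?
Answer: -43694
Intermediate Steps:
A(b, c) = -3 + c*(-3 + b) (A(b, c) = -3 + (-3 + b)*c = -3 + c*(-3 + b))
A(208, -195) - 3716 = (-3 - 3*(-195) + 208*(-195)) - 3716 = (-3 + 585 - 40560) - 3716 = -39978 - 3716 = -43694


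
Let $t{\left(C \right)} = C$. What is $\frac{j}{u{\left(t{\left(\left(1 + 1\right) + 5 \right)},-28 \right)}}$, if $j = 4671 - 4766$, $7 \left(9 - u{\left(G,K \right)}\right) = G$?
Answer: $- \frac{95}{8} \approx -11.875$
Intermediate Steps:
$u{\left(G,K \right)} = 9 - \frac{G}{7}$
$j = -95$
$\frac{j}{u{\left(t{\left(\left(1 + 1\right) + 5 \right)},-28 \right)}} = - \frac{95}{9 - \frac{\left(1 + 1\right) + 5}{7}} = - \frac{95}{9 - \frac{2 + 5}{7}} = - \frac{95}{9 - 1} = - \frac{95}{8}$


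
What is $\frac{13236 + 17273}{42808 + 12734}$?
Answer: $\frac{30509}{55542} \approx 0.5493$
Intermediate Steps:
$\frac{13236 + 17273}{42808 + 12734} = \frac{30509}{55542}$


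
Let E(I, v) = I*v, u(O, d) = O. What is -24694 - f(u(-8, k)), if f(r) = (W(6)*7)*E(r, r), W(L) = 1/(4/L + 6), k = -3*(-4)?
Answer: -123806/5 ≈ -24761.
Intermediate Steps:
k = 12
W(L) = 1/(6 + 4/L)
f(r) = 21*r²/20 (f(r) = (((½)*6/(2 + 3*6))*7)*(r*r) = (((½)*6/(2 + 18))*7)*r² = (((½)*6/20)*7)*r² = (((½)*6*(1/20))*7)*r² = ((3/20)*7)*r² = 21*r²/20)
-24694 - f(u(-8, k)) = -24694 - 21*(-8)²/20 = -24694 - 21*64/20 = -24694 - 1*336/5 = -24694 - 336/5 = -123806/5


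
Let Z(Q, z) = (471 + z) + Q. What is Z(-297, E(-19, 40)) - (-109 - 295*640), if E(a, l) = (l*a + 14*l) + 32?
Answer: 188915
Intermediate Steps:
E(a, l) = 32 + 14*l + a*l (E(a, l) = (a*l + 14*l) + 32 = (14*l + a*l) + 32 = 32 + 14*l + a*l)
Z(Q, z) = 471 + Q + z
Z(-297, E(-19, 40)) - (-109 - 295*640) = (471 - 297 + (32 + 14*40 - 19*40)) - (-109 - 295*640) = (471 - 297 + (32 + 560 - 760)) - (-109 - 188800) = (471 - 297 - 168) - 1*(-188909) = 6 + 188909 = 188915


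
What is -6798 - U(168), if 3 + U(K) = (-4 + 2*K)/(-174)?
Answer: -590999/87 ≈ -6793.1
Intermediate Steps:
U(K) = -259/87 - K/87 (U(K) = -3 + (-4 + 2*K)/(-174) = -3 + (-4 + 2*K)*(-1/174) = -3 + (2/87 - K/87) = -259/87 - K/87)
-6798 - U(168) = -6798 - (-259/87 - 1/87*168) = -6798 - (-259/87 - 56/29) = -6798 - 1*(-427/87) = -6798 + 427/87 = -590999/87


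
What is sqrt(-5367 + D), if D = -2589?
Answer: 6*I*sqrt(221) ≈ 89.196*I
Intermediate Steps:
sqrt(-5367 + D) = sqrt(-5367 - 2589) = sqrt(-7956) = 6*I*sqrt(221)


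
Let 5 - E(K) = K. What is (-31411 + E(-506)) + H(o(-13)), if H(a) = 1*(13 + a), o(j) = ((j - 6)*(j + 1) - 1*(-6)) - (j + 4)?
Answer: -30644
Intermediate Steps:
E(K) = 5 - K
o(j) = 2 - j + (1 + j)*(-6 + j) (o(j) = ((-6 + j)*(1 + j) + 6) - (4 + j) = ((1 + j)*(-6 + j) + 6) + (-4 - j) = (6 + (1 + j)*(-6 + j)) + (-4 - j) = 2 - j + (1 + j)*(-6 + j))
H(a) = 13 + a
(-31411 + E(-506)) + H(o(-13)) = (-31411 + (5 - 1*(-506))) + (13 + (-4 + (-13)² - 6*(-13))) = (-31411 + (5 + 506)) + (13 + (-4 + 169 + 78)) = (-31411 + 511) + (13 + 243) = -30900 + 256 = -30644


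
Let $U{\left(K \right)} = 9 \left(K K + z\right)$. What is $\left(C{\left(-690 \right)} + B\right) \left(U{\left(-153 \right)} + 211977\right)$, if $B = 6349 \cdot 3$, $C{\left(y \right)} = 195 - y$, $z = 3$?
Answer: $8424957420$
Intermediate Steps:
$B = 19047$
$U{\left(K \right)} = 27 + 9 K^{2}$ ($U{\left(K \right)} = 9 \left(K K + 3\right) = 9 \left(K^{2} + 3\right) = 9 \left(3 + K^{2}\right) = 27 + 9 K^{2}$)
$\left(C{\left(-690 \right)} + B\right) \left(U{\left(-153 \right)} + 211977\right) = \left(\left(195 - -690\right) + 19047\right) \left(\left(27 + 9 \left(-153\right)^{2}\right) + 211977\right) = \left(\left(195 + 690\right) + 19047\right) \left(\left(27 + 9 \cdot 23409\right) + 211977\right) = \left(885 + 19047\right) \left(\left(27 + 210681\right) + 211977\right) = 19932 \left(210708 + 211977\right) = 19932 \cdot 422685 = 8424957420$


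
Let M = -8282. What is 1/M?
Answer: -1/8282 ≈ -0.00012074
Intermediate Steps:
1/M = 1/(-8282) = -1/8282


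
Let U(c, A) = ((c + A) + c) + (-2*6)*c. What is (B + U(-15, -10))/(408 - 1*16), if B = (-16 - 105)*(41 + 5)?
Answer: -2713/196 ≈ -13.842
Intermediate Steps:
U(c, A) = A - 10*c (U(c, A) = ((A + c) + c) - 12*c = (A + 2*c) - 12*c = A - 10*c)
B = -5566 (B = -121*46 = -5566)
(B + U(-15, -10))/(408 - 1*16) = (-5566 + (-10 - 10*(-15)))/(408 - 1*16) = (-5566 + (-10 + 150))/(408 - 16) = (-5566 + 140)/392 = -5426*1/392 = -2713/196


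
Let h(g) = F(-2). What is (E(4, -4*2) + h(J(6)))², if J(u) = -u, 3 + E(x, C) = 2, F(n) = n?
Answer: 9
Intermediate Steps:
E(x, C) = -1 (E(x, C) = -3 + 2 = -1)
h(g) = -2
(E(4, -4*2) + h(J(6)))² = (-1 - 2)² = (-3)² = 9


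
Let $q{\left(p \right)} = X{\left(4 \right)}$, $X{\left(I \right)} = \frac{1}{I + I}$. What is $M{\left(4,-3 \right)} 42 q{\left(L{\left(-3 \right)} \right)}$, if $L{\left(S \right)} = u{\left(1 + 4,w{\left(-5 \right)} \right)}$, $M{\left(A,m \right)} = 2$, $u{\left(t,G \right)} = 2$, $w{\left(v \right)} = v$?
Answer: $\frac{21}{2} \approx 10.5$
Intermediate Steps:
$X{\left(I \right)} = \frac{1}{2 I}$
$L{\left(S \right)} = 2$
$q{\left(p \right)} = \frac{1}{8}$ ($q{\left(p \right)} = \frac{1}{2 \cdot 4} = \frac{1}{2} \cdot \frac{1}{4} = \frac{1}{8}$)
$M{\left(4,-3 \right)} 42 q{\left(L{\left(-3 \right)} \right)} = 2 \cdot 42 \cdot \frac{1}{8} = 84 \cdot \frac{1}{8} = \frac{21}{2}$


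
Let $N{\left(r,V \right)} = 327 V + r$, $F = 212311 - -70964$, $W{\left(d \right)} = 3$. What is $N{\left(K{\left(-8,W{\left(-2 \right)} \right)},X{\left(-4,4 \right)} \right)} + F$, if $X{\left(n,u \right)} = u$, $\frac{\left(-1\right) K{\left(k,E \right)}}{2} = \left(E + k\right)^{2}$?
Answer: $284533$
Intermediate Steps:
$K{\left(k,E \right)} = - 2 \left(E + k\right)^{2}$
$F = 283275$ ($F = 212311 + 70964 = 283275$)
$N{\left(r,V \right)} = r + 327 V$
$N{\left(K{\left(-8,W{\left(-2 \right)} \right)},X{\left(-4,4 \right)} \right)} + F = \left(- 2 \left(3 - 8\right)^{2} + 327 \cdot 4\right) + 283275 = \left(- 2 \left(-5\right)^{2} + 1308\right) + 283275 = \left(\left(-2\right) 25 + 1308\right) + 283275 = \left(-50 + 1308\right) + 283275 = 1258 + 283275 = 284533$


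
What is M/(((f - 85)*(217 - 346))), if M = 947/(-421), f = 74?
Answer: -947/597399 ≈ -0.0015852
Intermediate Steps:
M = -947/421 (M = 947*(-1/421) = -947/421 ≈ -2.2494)
M/(((f - 85)*(217 - 346))) = -947*1/((74 - 85)*(217 - 346))/421 = -947/(421*((-11*(-129)))) = -947/421/1419 = -947/421*1/1419 = -947/597399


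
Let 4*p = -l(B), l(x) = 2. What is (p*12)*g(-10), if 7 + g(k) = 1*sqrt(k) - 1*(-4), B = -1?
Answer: 18 - 6*I*sqrt(10) ≈ 18.0 - 18.974*I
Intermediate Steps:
p = -1/2 (p = (-1*2)/4 = (1/4)*(-2) = -1/2 ≈ -0.50000)
g(k) = -3 + sqrt(k) (g(k) = -7 + (1*sqrt(k) - 1*(-4)) = -7 + (sqrt(k) + 4) = -7 + (4 + sqrt(k)) = -3 + sqrt(k))
(p*12)*g(-10) = (-1/2*12)*(-3 + sqrt(-10)) = -6*(-3 + I*sqrt(10)) = 18 - 6*I*sqrt(10)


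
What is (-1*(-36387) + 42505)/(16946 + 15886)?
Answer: 19723/8208 ≈ 2.4029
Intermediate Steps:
(-1*(-36387) + 42505)/(16946 + 15886) = (36387 + 42505)/32832 = 78892*(1/32832) = 19723/8208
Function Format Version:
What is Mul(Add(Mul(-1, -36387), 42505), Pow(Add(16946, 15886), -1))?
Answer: Rational(19723, 8208) ≈ 2.4029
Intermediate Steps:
Mul(Add(Mul(-1, -36387), 42505), Pow(Add(16946, 15886), -1)) = Mul(Add(36387, 42505), Pow(32832, -1)) = Mul(78892, Rational(1, 32832)) = Rational(19723, 8208)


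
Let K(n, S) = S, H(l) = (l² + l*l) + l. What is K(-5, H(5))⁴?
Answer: 9150625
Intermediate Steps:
H(l) = l + 2*l² (H(l) = (l² + l²) + l = 2*l² + l = l + 2*l²)
K(-5, H(5))⁴ = (5*(1 + 2*5))⁴ = (5*(1 + 10))⁴ = (5*11)⁴ = 55⁴ = 9150625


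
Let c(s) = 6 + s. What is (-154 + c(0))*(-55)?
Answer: 8140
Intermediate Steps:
(-154 + c(0))*(-55) = (-154 + (6 + 0))*(-55) = (-154 + 6)*(-55) = -148*(-55) = 8140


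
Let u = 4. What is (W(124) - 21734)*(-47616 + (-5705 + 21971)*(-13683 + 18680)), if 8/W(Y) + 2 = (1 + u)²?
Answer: -40606557568164/23 ≈ -1.7655e+12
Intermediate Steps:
W(Y) = 8/23 (W(Y) = 8/(-2 + (1 + 4)²) = 8/(-2 + 5²) = 8/(-2 + 25) = 8/23)
(W(124) - 21734)*(-47616 + (-5705 + 21971)*(-13683 + 18680)) = (8/23 - 21734)*(-47616 + (-5705 + 21971)*(-13683 + 18680)) = -499874*(-47616 + 16266*4997)/23 = -499874*(-47616 + 81281202)/23 = -499874/23*81233586 = -40606557568164/23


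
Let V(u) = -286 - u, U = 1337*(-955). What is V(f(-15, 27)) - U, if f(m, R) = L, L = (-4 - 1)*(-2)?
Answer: 1276539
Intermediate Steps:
U = -1276835
L = 10 (L = -5*(-2) = 10)
f(m, R) = 10
V(f(-15, 27)) - U = (-286 - 1*10) - 1*(-1276835) = (-286 - 10) + 1276835 = -296 + 1276835 = 1276539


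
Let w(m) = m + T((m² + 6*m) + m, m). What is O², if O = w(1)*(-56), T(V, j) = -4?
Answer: 28224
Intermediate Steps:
w(m) = -4 + m (w(m) = m - 4 = -4 + m)
O = 168 (O = (-4 + 1)*(-56) = -3*(-56) = 168)
O² = 168² = 28224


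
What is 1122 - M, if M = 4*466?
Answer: -742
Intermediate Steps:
M = 1864
1122 - M = 1122 - 1*1864 = 1122 - 1864 = -742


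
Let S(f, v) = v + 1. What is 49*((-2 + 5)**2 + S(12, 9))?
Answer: 931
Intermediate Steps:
S(f, v) = 1 + v
49*((-2 + 5)**2 + S(12, 9)) = 49*((-2 + 5)**2 + (1 + 9)) = 49*(3**2 + 10) = 49*(9 + 10) = 49*19 = 931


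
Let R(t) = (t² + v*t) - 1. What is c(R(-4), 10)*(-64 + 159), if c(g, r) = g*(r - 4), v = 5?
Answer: -2850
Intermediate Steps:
R(t) = -1 + t² + 5*t (R(t) = (t² + 5*t) - 1 = -1 + t² + 5*t)
c(g, r) = g*(-4 + r)
c(R(-4), 10)*(-64 + 159) = ((-1 + (-4)² + 5*(-4))*(-4 + 10))*(-64 + 159) = ((-1 + 16 - 20)*6)*95 = -5*6*95 = -30*95 = -2850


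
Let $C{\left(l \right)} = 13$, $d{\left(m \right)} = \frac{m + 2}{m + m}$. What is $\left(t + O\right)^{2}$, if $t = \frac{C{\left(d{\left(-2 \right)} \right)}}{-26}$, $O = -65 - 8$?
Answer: $\frac{21609}{4} \approx 5402.3$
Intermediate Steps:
$d{\left(m \right)} = \frac{2 + m}{2 m}$
$O = -73$ ($O = -65 - 8 = -73$)
$t = - \frac{1}{2}$ ($t = \frac{13}{-26} = 13 \left(- \frac{1}{26}\right) = - \frac{1}{2} \approx -0.5$)
$\left(t + O\right)^{2} = \left(- \frac{1}{2} - 73\right)^{2} = \left(- \frac{147}{2}\right)^{2} = \frac{21609}{4}$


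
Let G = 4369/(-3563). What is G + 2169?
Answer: 7723778/3563 ≈ 2167.8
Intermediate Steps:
G = -4369/3563 (G = 4369*(-1/3563) = -4369/3563 ≈ -1.2262)
G + 2169 = -4369/3563 + 2169 = 7723778/3563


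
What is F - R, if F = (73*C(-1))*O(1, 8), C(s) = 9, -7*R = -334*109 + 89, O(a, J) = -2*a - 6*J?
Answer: -266267/7 ≈ -38038.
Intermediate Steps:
O(a, J) = -6*J - 2*a
R = 36317/7 (R = -(-334*109 + 89)/7 = -(-36406 + 89)/7 = -⅐*(-36317) = 36317/7 ≈ 5188.1)
F = -32850 (F = (73*9)*(-6*8 - 2*1) = 657*(-48 - 2) = 657*(-50) = -32850)
F - R = -32850 - 1*36317/7 = -32850 - 36317/7 = -266267/7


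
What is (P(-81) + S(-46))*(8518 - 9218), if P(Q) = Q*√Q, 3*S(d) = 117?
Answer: -27300 + 510300*I ≈ -27300.0 + 5.103e+5*I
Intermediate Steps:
S(d) = 39 (S(d) = (⅓)*117 = 39)
P(Q) = Q^(3/2)
(P(-81) + S(-46))*(8518 - 9218) = ((-81)^(3/2) + 39)*(8518 - 9218) = (-729*I + 39)*(-700) = (39 - 729*I)*(-700) = -27300 + 510300*I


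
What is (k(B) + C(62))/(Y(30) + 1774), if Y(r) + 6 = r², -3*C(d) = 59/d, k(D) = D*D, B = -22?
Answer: 89965/496248 ≈ 0.18129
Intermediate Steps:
k(D) = D²
C(d) = -59/(3*d)
Y(r) = -6 + r²
(k(B) + C(62))/(Y(30) + 1774) = ((-22)² - 59/3/62)/((-6 + 30²) + 1774) = (484 - 59/3*1/62)/((-6 + 900) + 1774) = (484 - 59/186)/(894 + 1774) = (89965/186)/2668 = (89965/186)*(1/2668) = 89965/496248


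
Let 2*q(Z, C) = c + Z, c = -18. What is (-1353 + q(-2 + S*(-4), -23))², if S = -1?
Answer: 1852321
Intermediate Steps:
q(Z, C) = -9 + Z/2 (q(Z, C) = (-18 + Z)/2 = -9 + Z/2)
(-1353 + q(-2 + S*(-4), -23))² = (-1353 + (-9 + (-2 - 1*(-4))/2))² = (-1353 + (-9 + (-2 + 4)/2))² = (-1353 + (-9 + (½)*2))² = (-1353 + (-9 + 1))² = (-1353 - 8)² = (-1361)² = 1852321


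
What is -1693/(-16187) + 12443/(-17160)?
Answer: -172362961/277768920 ≈ -0.62053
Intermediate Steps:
-1693/(-16187) + 12443/(-17160) = -1693*(-1/16187) + 12443*(-1/17160) = 1693/16187 - 12443/17160 = -172362961/277768920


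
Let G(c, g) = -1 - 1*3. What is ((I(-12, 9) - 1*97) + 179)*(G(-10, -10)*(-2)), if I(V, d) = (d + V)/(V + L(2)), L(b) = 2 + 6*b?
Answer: 644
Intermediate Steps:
G(c, g) = -4 (G(c, g) = -1 - 3 = -4)
I(V, d) = (V + d)/(14 + V) (I(V, d) = (d + V)/(V + (2 + 6*2)) = (V + d)/(V + (2 + 12)) = (V + d)/(V + 14) = (V + d)/(14 + V))
((I(-12, 9) - 1*97) + 179)*(G(-10, -10)*(-2)) = (((-12 + 9)/(14 - 12) - 1*97) + 179)*(-4*(-2)) = ((-3/2 - 97) + 179)*8 = (-197/2 + 179)*8 = (161/2)*8 = 644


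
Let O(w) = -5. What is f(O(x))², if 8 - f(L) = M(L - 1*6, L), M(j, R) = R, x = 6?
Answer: 169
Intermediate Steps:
f(L) = 8 - L
f(O(x))² = (8 - 1*(-5))² = (8 + 5)² = 13² = 169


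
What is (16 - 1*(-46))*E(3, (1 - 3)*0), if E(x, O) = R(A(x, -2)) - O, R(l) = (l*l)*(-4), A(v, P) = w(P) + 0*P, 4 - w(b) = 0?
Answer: -3968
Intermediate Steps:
w(b) = 4 (w(b) = 4 - 1*0 = 4 + 0 = 4)
A(v, P) = 4 (A(v, P) = 4 + 0*P = 4 + 0 = 4)
R(l) = -4*l² (R(l) = l²*(-4) = -4*l²)
E(x, O) = -64 - O (E(x, O) = -4*4² - O = -4*16 - O = -64 - O)
(16 - 1*(-46))*E(3, (1 - 3)*0) = (16 - 1*(-46))*(-64 - (1 - 3)*0) = (16 + 46)*(-64 - (-2)*0) = 62*(-64 - 1*0) = 62*(-64 + 0) = 62*(-64) = -3968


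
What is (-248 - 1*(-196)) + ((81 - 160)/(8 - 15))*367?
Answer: 28629/7 ≈ 4089.9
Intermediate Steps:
(-248 - 1*(-196)) + ((81 - 160)/(8 - 15))*367 = (-248 + 196) - 79/(-7)*367 = -52 - 79*(-1/7)*367 = -52 + (79/7)*367 = -52 + 28993/7 = 28629/7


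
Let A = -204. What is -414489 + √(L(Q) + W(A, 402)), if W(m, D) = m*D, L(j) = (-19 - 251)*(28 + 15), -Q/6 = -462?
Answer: -414489 + 3*I*√10402 ≈ -4.1449e+5 + 305.97*I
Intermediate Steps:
Q = 2772 (Q = -6*(-462) = 2772)
L(j) = -11610 (L(j) = -270*43 = -11610)
W(m, D) = D*m
-414489 + √(L(Q) + W(A, 402)) = -414489 + √(-11610 + 402*(-204)) = -414489 + √(-11610 - 82008) = -414489 + √(-93618) = -414489 + 3*I*√10402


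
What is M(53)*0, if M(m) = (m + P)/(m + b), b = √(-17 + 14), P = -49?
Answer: 0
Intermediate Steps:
b = I*√3 (b = √(-3) = I*√3 ≈ 1.732*I)
M(m) = (-49 + m)/(m + I*√3) (M(m) = (m - 49)/(m + I*√3) = (-49 + m)/(m + I*√3))
M(53)*0 = ((-49 + 53)/(53 + I*√3))*0 = (4/(53 + I*√3))*0 = 0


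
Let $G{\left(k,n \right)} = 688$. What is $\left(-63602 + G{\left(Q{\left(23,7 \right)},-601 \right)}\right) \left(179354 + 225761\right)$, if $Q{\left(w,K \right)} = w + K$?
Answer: $-25487405110$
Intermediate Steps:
$Q{\left(w,K \right)} = K + w$
$\left(-63602 + G{\left(Q{\left(23,7 \right)},-601 \right)}\right) \left(179354 + 225761\right) = \left(-63602 + 688\right) \left(179354 + 225761\right) = \left(-62914\right) 405115 = -25487405110$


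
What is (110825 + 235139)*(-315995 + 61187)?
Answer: -88154394912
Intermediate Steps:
(110825 + 235139)*(-315995 + 61187) = 345964*(-254808) = -88154394912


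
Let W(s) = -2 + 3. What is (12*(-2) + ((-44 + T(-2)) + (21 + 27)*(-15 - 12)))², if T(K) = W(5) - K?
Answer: 1852321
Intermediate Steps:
W(s) = 1
T(K) = 1 - K
(12*(-2) + ((-44 + T(-2)) + (21 + 27)*(-15 - 12)))² = (12*(-2) + ((-44 + (1 - 1*(-2))) + (21 + 27)*(-15 - 12)))² = (-24 + ((-44 + (1 + 2)) + 48*(-27)))² = (-24 + ((-44 + 3) - 1296))² = (-24 + (-41 - 1296))² = (-24 - 1337)² = (-1361)² = 1852321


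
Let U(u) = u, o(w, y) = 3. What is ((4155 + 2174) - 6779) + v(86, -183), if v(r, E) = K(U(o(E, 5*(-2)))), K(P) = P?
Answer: -447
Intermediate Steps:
v(r, E) = 3
((4155 + 2174) - 6779) + v(86, -183) = ((4155 + 2174) - 6779) + 3 = (6329 - 6779) + 3 = -450 + 3 = -447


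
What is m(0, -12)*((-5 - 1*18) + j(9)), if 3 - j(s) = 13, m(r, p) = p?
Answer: 396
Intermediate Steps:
j(s) = -10 (j(s) = 3 - 1*13 = 3 - 13 = -10)
m(0, -12)*((-5 - 1*18) + j(9)) = -12*((-5 - 1*18) - 10) = -12*((-5 - 18) - 10) = -12*(-23 - 10) = -12*(-33) = 396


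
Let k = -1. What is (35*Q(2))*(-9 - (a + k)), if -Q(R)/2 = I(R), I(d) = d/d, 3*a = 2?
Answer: 1820/3 ≈ 606.67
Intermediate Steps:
a = ⅔ (a = (⅓)*2 = ⅔ ≈ 0.66667)
I(d) = 1
Q(R) = -2 (Q(R) = -2*1 = -2)
(35*Q(2))*(-9 - (a + k)) = (35*(-2))*(-9 - (⅔ - 1)) = -70*(-9 - 1*(-⅓)) = -70*(-9 + ⅓) = -70*(-26/3) = 1820/3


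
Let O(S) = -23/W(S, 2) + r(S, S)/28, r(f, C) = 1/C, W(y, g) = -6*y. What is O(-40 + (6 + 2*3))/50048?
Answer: -325/117712896 ≈ -2.7610e-6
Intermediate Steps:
O(S) = 325/(84*S) (O(S) = -23*(-1/(6*S)) + 1/(S*28) = -(-23)/(6*S) + (1/28)/S = 23/(6*S) + 1/(28*S) = 325/(84*S))
O(-40 + (6 + 2*3))/50048 = (325/(84*(-40 + (6 + 2*3))))/50048 = (325/(84*(-40 + (6 + 6))))*(1/50048) = (325/(84*(-40 + 12)))*(1/50048) = ((325/84)/(-28))*(1/50048) = ((325/84)*(-1/28))*(1/50048) = -325/2352*1/50048 = -325/117712896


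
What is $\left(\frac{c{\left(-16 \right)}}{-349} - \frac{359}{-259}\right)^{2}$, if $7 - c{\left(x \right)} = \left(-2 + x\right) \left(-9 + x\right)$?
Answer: $\frac{57613440784}{8170532881} \approx 7.0514$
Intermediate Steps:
$c{\left(x \right)} = 7 - \left(-9 + x\right) \left(-2 + x\right)$ ($c{\left(x \right)} = 7 - \left(-2 + x\right) \left(-9 + x\right) = 7 - \left(-9 + x\right) \left(-2 + x\right)$)
$\left(\frac{c{\left(-16 \right)}}{-349} - \frac{359}{-259}\right)^{2} = \left(\frac{-11 - \left(-16\right)^{2} + 11 \left(-16\right)}{-349} - \frac{359}{-259}\right)^{2} = \left(\left(-11 - 256 - 176\right) \left(- \frac{1}{349}\right) - - \frac{359}{259}\right)^{2} = \left(\left(-11 - 256 - 176\right) \left(- \frac{1}{349}\right) + \frac{359}{259}\right)^{2} = \left(\left(-443\right) \left(- \frac{1}{349}\right) + \frac{359}{259}\right)^{2} = \left(\frac{443}{349} + \frac{359}{259}\right)^{2} = \left(\frac{240028}{90391}\right)^{2} = \frac{57613440784}{8170532881}$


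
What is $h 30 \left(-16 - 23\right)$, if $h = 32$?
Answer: $-37440$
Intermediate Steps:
$h 30 \left(-16 - 23\right) = 32 \cdot 30 \left(-16 - 23\right) = 960 \left(-39\right) = -37440$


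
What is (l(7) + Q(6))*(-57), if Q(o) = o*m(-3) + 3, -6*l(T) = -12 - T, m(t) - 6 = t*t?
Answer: -10963/2 ≈ -5481.5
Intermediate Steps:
m(t) = 6 + t**2 (m(t) = 6 + t*t = 6 + t**2)
l(T) = 2 + T/6 (l(T) = -(-12 - T)/6 = 2 + T/6)
Q(o) = 3 + 15*o (Q(o) = o*(6 + (-3)**2) + 3 = o*(6 + 9) + 3 = o*15 + 3 = 15*o + 3 = 3 + 15*o)
(l(7) + Q(6))*(-57) = ((2 + (1/6)*7) + (3 + 15*6))*(-57) = ((2 + 7/6) + (3 + 90))*(-57) = (19/6 + 93)*(-57) = (577/6)*(-57) = -10963/2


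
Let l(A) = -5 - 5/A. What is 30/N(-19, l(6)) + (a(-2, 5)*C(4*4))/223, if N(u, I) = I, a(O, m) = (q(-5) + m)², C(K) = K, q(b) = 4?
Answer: 1044/1561 ≈ 0.66880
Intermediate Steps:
a(O, m) = (4 + m)²
30/N(-19, l(6)) + (a(-2, 5)*C(4*4))/223 = 30/(-5 - 5/6) + ((4 + 5)²*(4*4))/223 = 30/(-5 - 5*⅙) + (9²*16)*(1/223) = 30/(-5 - ⅚) + (81*16)*(1/223) = 30/(-35/6) + 1296*(1/223) = 30*(-6/35) + 1296/223 = -36/7 + 1296/223 = 1044/1561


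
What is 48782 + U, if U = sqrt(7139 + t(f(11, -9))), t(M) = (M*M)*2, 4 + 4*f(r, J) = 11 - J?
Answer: 48782 + sqrt(7171) ≈ 48867.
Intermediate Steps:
f(r, J) = 7/4 - J/4 (f(r, J) = -1 + (11 - J)/4 = -1 + (11/4 - J/4) = 7/4 - J/4)
t(M) = 2*M**2 (t(M) = M**2*2 = 2*M**2)
U = sqrt(7171) (U = sqrt(7139 + 2*(7/4 - 1/4*(-9))**2) = sqrt(7139 + 2*(7/4 + 9/4)**2) = sqrt(7139 + 2*4**2) = sqrt(7139 + 2*16) = sqrt(7139 + 32) = sqrt(7171) ≈ 84.682)
48782 + U = 48782 + sqrt(7171)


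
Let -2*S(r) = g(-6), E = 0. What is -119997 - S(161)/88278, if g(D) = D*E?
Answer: -119997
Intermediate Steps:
g(D) = 0 (g(D) = D*0 = 0)
S(r) = 0 (S(r) = -½*0 = 0)
-119997 - S(161)/88278 = -119997 - 0/88278 = -119997 - 1*0 = -119997 + 0 = -119997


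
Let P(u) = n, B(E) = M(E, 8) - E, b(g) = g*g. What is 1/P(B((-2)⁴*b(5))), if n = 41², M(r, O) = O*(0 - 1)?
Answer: 1/1681 ≈ 0.00059488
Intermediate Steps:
b(g) = g²
M(r, O) = -O (M(r, O) = O*(-1) = -O)
n = 1681
B(E) = -8 - E (B(E) = -1*8 - E = -8 - E)
P(u) = 1681
1/P(B((-2)⁴*b(5))) = 1/1681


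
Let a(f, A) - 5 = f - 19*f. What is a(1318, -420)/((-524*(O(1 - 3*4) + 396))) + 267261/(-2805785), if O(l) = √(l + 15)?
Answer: 10812598343/585152073320 ≈ 0.018478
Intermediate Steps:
a(f, A) = 5 - 18*f (a(f, A) = 5 + (f - 19*f) = 5 - 18*f)
O(l) = √(15 + l)
a(1318, -420)/((-524*(O(1 - 3*4) + 396))) + 267261/(-2805785) = (5 - 18*1318)/((-524*(√(15 + (1 - 3*4)) + 396))) + 267261/(-2805785) = (5 - 23724)/((-524*(√(15 + (1 - 12)) + 396))) + 267261*(-1/2805785) = -23719*(-1/(524*(√(15 - 11) + 396))) - 267261/2805785 = -23719*(-1/(524*(√4 + 396))) - 267261/2805785 = -23719*(-1/(524*(2 + 396))) - 267261/2805785 = -23719/((-524*398)) - 267261/2805785 = -23719/(-208552) - 267261/2805785 = -23719*(-1/208552) - 267261/2805785 = 23719/208552 - 267261/2805785 = 10812598343/585152073320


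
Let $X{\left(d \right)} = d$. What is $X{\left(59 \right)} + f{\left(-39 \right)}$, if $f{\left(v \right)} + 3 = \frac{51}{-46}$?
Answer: $\frac{2525}{46} \approx 54.891$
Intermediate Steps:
$f{\left(v \right)} = - \frac{189}{46}$ ($f{\left(v \right)} = -3 + \frac{51}{-46} = -3 + 51 \left(- \frac{1}{46}\right) = -3 - \frac{51}{46} = - \frac{189}{46}$)
$X{\left(59 \right)} + f{\left(-39 \right)} = 59 - \frac{189}{46} = \frac{2525}{46}$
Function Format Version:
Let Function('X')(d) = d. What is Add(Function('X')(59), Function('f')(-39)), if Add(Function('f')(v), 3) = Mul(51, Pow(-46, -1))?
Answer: Rational(2525, 46) ≈ 54.891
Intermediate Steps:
Function('f')(v) = Rational(-189, 46) (Function('f')(v) = Add(-3, Mul(51, Pow(-46, -1))) = Add(-3, Mul(51, Rational(-1, 46))) = Add(-3, Rational(-51, 46)) = Rational(-189, 46))
Add(Function('X')(59), Function('f')(-39)) = Add(59, Rational(-189, 46)) = Rational(2525, 46)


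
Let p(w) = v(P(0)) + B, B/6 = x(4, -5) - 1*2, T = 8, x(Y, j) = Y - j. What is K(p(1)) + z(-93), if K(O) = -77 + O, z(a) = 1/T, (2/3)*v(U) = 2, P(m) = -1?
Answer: -255/8 ≈ -31.875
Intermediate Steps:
v(U) = 3 (v(U) = (3/2)*2 = 3)
B = 42 (B = 6*((4 - 1*(-5)) - 1*2) = 6*((4 + 5) - 2) = 6*(9 - 2) = 6*7 = 42)
z(a) = ⅛ (z(a) = 1/8 = ⅛)
p(w) = 45 (p(w) = 3 + 42 = 45)
K(p(1)) + z(-93) = (-77 + 45) + ⅛ = -32 + ⅛ = -255/8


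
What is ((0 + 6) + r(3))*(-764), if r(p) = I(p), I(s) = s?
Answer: -6876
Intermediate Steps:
r(p) = p
((0 + 6) + r(3))*(-764) = ((0 + 6) + 3)*(-764) = (6 + 3)*(-764) = 9*(-764) = -6876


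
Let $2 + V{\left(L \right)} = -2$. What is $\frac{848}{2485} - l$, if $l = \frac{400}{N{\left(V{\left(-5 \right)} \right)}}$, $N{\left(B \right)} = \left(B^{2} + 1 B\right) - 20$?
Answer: $\frac{125098}{2485} \approx 50.341$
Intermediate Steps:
$V{\left(L \right)} = -4$ ($V{\left(L \right)} = -2 - 2 = -4$)
$N{\left(B \right)} = -20 + B + B^{2}$ ($N{\left(B \right)} = \left(B^{2} + B\right) - 20 = \left(B + B^{2}\right) - 20 = -20 + B + B^{2}$)
$l = -50$ ($l = \frac{400}{-20 - 4 + \left(-4\right)^{2}} = \frac{400}{-20 - 4 + 16} = \frac{400}{-8} = 400 \left(- \frac{1}{8}\right) = -50$)
$\frac{848}{2485} - l = \frac{848}{2485} - -50 = 848 \cdot \frac{1}{2485} + 50 = \frac{848}{2485} + 50 = \frac{125098}{2485}$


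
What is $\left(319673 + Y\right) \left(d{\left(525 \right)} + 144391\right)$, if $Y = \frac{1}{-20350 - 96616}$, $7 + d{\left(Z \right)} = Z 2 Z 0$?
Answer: $\frac{2699321839870464}{58483} \approx 4.6156 \cdot 10^{10}$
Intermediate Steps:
$d{\left(Z \right)} = -7$ ($d{\left(Z \right)} = -7 + Z 2 Z 0 = -7 + 2 Z 0 = -7 + 0 = -7$)
$Y = - \frac{1}{116966}$ ($Y = \frac{1}{-116966} = - \frac{1}{116966} \approx -8.5495 \cdot 10^{-6}$)
$\left(319673 + Y\right) \left(d{\left(525 \right)} + 144391\right) = \left(319673 - \frac{1}{116966}\right) \left(-7 + 144391\right) = \frac{37390872117}{116966} \cdot 144384 = \frac{2699321839870464}{58483}$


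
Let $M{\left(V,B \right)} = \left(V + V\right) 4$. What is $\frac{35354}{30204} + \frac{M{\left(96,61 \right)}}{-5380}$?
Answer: $\frac{20875981}{20312190} \approx 1.0278$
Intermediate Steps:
$M{\left(V,B \right)} = 8 V$ ($M{\left(V,B \right)} = 2 V 4 = 8 V$)
$\frac{35354}{30204} + \frac{M{\left(96,61 \right)}}{-5380} = \frac{35354}{30204} + \frac{8 \cdot 96}{-5380} = 35354 \cdot \frac{1}{30204} + 768 \left(- \frac{1}{5380}\right) = \frac{17677}{15102} - \frac{192}{1345} = \frac{20875981}{20312190}$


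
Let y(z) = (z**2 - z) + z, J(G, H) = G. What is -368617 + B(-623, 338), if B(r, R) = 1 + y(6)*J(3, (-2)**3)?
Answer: -368508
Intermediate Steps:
y(z) = z**2
B(r, R) = 109 (B(r, R) = 1 + 6**2*3 = 1 + 36*3 = 1 + 108 = 109)
-368617 + B(-623, 338) = -368617 + 109 = -368508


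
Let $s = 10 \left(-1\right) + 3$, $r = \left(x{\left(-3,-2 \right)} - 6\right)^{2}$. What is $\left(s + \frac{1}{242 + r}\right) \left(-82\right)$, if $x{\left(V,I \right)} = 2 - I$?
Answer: $\frac{1721}{3} \approx 573.67$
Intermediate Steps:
$r = 4$ ($r = \left(\left(2 - -2\right) - 6\right)^{2} = \left(\left(2 + 2\right) - 6\right)^{2} = \left(4 - 6\right)^{2} = \left(-2\right)^{2} = 4$)
$s = -7$ ($s = -10 + 3 = -7$)
$\left(s + \frac{1}{242 + r}\right) \left(-82\right) = \left(-7 + \frac{1}{242 + 4}\right) \left(-82\right) = \left(-7 + \frac{1}{246}\right) \left(-82\right) = \left(- \frac{1721}{246}\right) \left(-82\right) = \frac{1721}{3}$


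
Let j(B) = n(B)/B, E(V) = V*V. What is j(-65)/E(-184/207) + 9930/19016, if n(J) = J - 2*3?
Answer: 18833727/9888320 ≈ 1.9046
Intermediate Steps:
E(V) = V²
n(J) = -6 + J (n(J) = J - 6 = -6 + J)
j(B) = (-6 + B)/B
j(-65)/E(-184/207) + 9930/19016 = ((-6 - 65)/(-65))/((-184/207)²) + 9930/19016 = (-1/65*(-71))/((-184*1/207)²) + 9930*(1/19016) = 71/(65*((-8/9)²)) + 4965/9508 = 71/(65*(64/81)) + 4965/9508 = (71/65)*(81/64) + 4965/9508 = 5751/4160 + 4965/9508 = 18833727/9888320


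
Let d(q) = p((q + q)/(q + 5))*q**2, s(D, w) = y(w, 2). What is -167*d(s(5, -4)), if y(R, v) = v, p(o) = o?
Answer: -2672/7 ≈ -381.71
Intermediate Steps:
s(D, w) = 2
d(q) = 2*q**3/(5 + q) (d(q) = ((q + q)/(q + 5))*q**2 = ((2*q)/(5 + q))*q**2 = (2*q/(5 + q))*q**2 = 2*q**3/(5 + q))
-167*d(s(5, -4)) = -334*2**3/(5 + 2) = -334*8/7 = -167*16/7 = -2672/7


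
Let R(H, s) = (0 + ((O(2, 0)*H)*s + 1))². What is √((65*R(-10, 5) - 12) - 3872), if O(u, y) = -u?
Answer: √659181 ≈ 811.90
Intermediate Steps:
R(H, s) = (1 - 2*H*s)² (R(H, s) = (0 + (((-1*2)*H)*s + 1))² = (0 + ((-2*H)*s + 1))² = (0 + (-2*H*s + 1))² = (0 + (1 - 2*H*s))² = (1 - 2*H*s)²)
√((65*R(-10, 5) - 12) - 3872) = √((65*(-1 + 2*(-10)*5)² - 12) - 3872) = √((65*(-1 - 100)² - 12) - 3872) = √((65*(-101)² - 12) - 3872) = √((65*10201 - 12) - 3872) = √((663065 - 12) - 3872) = √(663053 - 3872) = √659181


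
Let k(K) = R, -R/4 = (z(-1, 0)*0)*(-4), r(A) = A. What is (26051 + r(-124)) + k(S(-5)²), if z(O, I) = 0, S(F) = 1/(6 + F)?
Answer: 25927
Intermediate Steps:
R = 0 (R = -4*0*0*(-4) = -0*(-4) = -4*0 = 0)
k(K) = 0
(26051 + r(-124)) + k(S(-5)²) = (26051 - 124) + 0 = 25927 + 0 = 25927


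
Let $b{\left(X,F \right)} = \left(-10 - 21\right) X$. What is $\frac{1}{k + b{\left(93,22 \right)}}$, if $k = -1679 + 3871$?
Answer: $- \frac{1}{691} \approx -0.0014472$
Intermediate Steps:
$b{\left(X,F \right)} = - 31 X$
$k = 2192$
$\frac{1}{k + b{\left(93,22 \right)}} = \frac{1}{2192 - 2883} = \frac{1}{-691} = - \frac{1}{691}$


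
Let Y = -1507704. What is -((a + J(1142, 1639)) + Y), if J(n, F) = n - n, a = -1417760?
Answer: 2925464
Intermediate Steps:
J(n, F) = 0
-((a + J(1142, 1639)) + Y) = -((-1417760 + 0) - 1507704) = -(-1417760 - 1507704) = -1*(-2925464) = 2925464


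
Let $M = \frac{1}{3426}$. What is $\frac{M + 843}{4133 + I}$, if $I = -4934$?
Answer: $- \frac{2888119}{2744226} \approx -1.0524$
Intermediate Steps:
$M = \frac{1}{3426} \approx 0.00029189$
$\frac{M + 843}{4133 + I} = \frac{\frac{1}{3426} + 843}{4133 - 4934} = \frac{2888119}{3426 \left(-801\right)} = \frac{2888119}{3426} \left(- \frac{1}{801}\right) = - \frac{2888119}{2744226}$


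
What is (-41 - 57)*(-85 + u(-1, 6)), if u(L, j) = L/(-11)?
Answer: 91532/11 ≈ 8321.1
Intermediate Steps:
u(L, j) = -L/11 (u(L, j) = L*(-1/11) = -L/11)
(-41 - 57)*(-85 + u(-1, 6)) = (-41 - 57)*(-85 - 1/11*(-1)) = -98*(-85 + 1/11) = -98*(-934/11) = 91532/11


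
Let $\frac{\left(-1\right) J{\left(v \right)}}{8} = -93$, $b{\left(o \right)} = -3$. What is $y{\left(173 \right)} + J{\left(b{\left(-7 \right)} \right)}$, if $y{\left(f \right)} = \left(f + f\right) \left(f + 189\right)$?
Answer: $125996$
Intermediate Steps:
$y{\left(f \right)} = 2 f \left(189 + f\right)$
$J{\left(v \right)} = 744$ ($J{\left(v \right)} = \left(-8\right) \left(-93\right) = 744$)
$y{\left(173 \right)} + J{\left(b{\left(-7 \right)} \right)} = 2 \cdot 173 \left(189 + 173\right) + 744 = 2 \cdot 173 \cdot 362 + 744 = 125252 + 744 = 125996$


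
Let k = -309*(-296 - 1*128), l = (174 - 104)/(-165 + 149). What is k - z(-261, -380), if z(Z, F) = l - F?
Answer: 1045123/8 ≈ 1.3064e+5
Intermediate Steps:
l = -35/8 (l = 70/(-16) = 70*(-1/16) = -35/8 ≈ -4.3750)
k = 131016 (k = -309*(-296 - 128) = -309*(-424) = 131016)
z(Z, F) = -35/8 - F
k - z(-261, -380) = 131016 - (-35/8 - 1*(-380)) = 131016 - (-35/8 + 380) = 131016 - 1*3005/8 = 131016 - 3005/8 = 1045123/8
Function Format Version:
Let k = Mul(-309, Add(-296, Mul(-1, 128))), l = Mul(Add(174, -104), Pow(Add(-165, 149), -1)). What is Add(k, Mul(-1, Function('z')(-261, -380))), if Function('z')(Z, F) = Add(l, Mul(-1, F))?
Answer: Rational(1045123, 8) ≈ 1.3064e+5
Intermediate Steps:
l = Rational(-35, 8) (l = Mul(70, Pow(-16, -1)) = Mul(70, Rational(-1, 16)) = Rational(-35, 8) ≈ -4.3750)
k = 131016 (k = Mul(-309, Add(-296, -128)) = Mul(-309, -424) = 131016)
Function('z')(Z, F) = Add(Rational(-35, 8), Mul(-1, F))
Add(k, Mul(-1, Function('z')(-261, -380))) = Add(131016, Mul(-1, Add(Rational(-35, 8), Mul(-1, -380)))) = Add(131016, Mul(-1, Add(Rational(-35, 8), 380))) = Add(131016, Mul(-1, Rational(3005, 8))) = Add(131016, Rational(-3005, 8)) = Rational(1045123, 8)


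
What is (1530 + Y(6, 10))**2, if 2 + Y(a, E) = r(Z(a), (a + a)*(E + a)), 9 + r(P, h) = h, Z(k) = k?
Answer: 2927521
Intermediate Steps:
r(P, h) = -9 + h
Y(a, E) = -11 + 2*a*(E + a) (Y(a, E) = -2 + (-9 + (a + a)*(E + a)) = -2 + (-9 + (2*a)*(E + a)) = -2 + (-9 + 2*a*(E + a)) = -11 + 2*a*(E + a))
(1530 + Y(6, 10))**2 = (1530 + (-11 + 2*6*(10 + 6)))**2 = (1530 + (-11 + 2*6*16))**2 = (1530 + (-11 + 192))**2 = (1530 + 181)**2 = 1711**2 = 2927521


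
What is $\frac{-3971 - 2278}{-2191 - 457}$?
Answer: $\frac{6249}{2648} \approx 2.3599$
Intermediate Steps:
$\frac{-3971 - 2278}{-2191 - 457} = \frac{-3971 - 2278}{-2648} = \left(-3971 - 2278\right) \left(- \frac{1}{2648}\right) = \left(-6249\right) \left(- \frac{1}{2648}\right) = \frac{6249}{2648}$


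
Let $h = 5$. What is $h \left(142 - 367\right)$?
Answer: $-1125$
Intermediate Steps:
$h \left(142 - 367\right) = 5 \left(142 - 367\right) = 5 \left(-225\right) = -1125$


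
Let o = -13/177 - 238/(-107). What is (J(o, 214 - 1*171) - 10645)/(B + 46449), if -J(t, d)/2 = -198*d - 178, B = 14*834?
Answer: 6739/58125 ≈ 0.11594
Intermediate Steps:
o = 40735/18939 (o = -13*1/177 - 238*(-1/107) = -13/177 + 238/107 = 40735/18939 ≈ 2.1509)
B = 11676
J(t, d) = 356 + 396*d (J(t, d) = -2*(-198*d - 178) = -2*(-178 - 198*d) = 356 + 396*d)
(J(o, 214 - 1*171) - 10645)/(B + 46449) = ((356 + 396*(214 - 1*171)) - 10645)/(11676 + 46449) = ((356 + 396*(214 - 171)) - 10645)/58125 = ((356 + 396*43) - 10645)*(1/58125) = ((356 + 17028) - 10645)*(1/58125) = (17384 - 10645)*(1/58125) = 6739*(1/58125) = 6739/58125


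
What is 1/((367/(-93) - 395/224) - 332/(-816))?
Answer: -118048/625981 ≈ -0.18858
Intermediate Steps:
1/((367/(-93) - 395/224) - 332/(-816)) = 1/((367*(-1/93) - 395*1/224) - 332*(-1/816)) = 1/((-367/93 - 395/224) + 83/204) = 1/(-118943/20832 + 83/204) = 1/(-625981/118048) = -118048/625981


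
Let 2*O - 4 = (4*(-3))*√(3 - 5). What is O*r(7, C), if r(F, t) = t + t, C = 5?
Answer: 20 - 60*I*√2 ≈ 20.0 - 84.853*I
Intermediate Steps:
r(F, t) = 2*t
O = 2 - 6*I*√2 (O = 2 + ((4*(-3))*√(3 - 5))/2 = 2 + (-12*I*√2)/2 = 2 - 6*I*√2 ≈ 2.0 - 8.4853*I)
O*r(7, C) = (2 - 6*I*√2)*(2*5) = (2 - 6*I*√2)*10 = 20 - 60*I*√2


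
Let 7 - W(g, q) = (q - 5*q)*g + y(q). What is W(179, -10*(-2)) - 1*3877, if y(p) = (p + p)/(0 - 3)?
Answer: 31390/3 ≈ 10463.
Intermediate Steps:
y(p) = -2*p/3 (y(p) = (2*p)/(-3) = (2*p)*(-⅓) = -2*p/3)
W(g, q) = 7 + 2*q/3 + 4*g*q (W(g, q) = 7 - ((q - 5*q)*g - 2*q/3) = 7 - ((-4*q)*g - 2*q/3) = 7 - (-4*g*q - 2*q/3) = 7 - (-2*q/3 - 4*g*q) = 7 + (2*q/3 + 4*g*q) = 7 + 2*q/3 + 4*g*q)
W(179, -10*(-2)) - 1*3877 = (7 + 2*(-10*(-2))/3 + 4*179*(-10*(-2))) - 1*3877 = (7 + (⅔)*20 + 4*179*20) - 3877 = (7 + 40/3 + 14320) - 3877 = 43021/3 - 3877 = 31390/3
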